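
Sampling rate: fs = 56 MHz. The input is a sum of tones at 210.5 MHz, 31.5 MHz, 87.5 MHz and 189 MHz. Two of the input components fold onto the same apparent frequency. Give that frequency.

24.5 MHz

fs/2 = 28 MHz.
210.5 MHz mod fs = 42.5 MHz.
42.5 MHz > fs/2 = 28 MHz, folds to fs − 42.5 MHz = 13.5 MHz.
31.5 MHz > fs/2 = 28 MHz, folds to fs − 31.5 MHz = 24.5 MHz.
87.5 MHz mod fs = 31.5 MHz.
31.5 MHz > fs/2 = 28 MHz, folds to fs − 31.5 MHz = 24.5 MHz.
189 MHz mod fs = 21 MHz.
21 MHz ≤ fs/2 = 28 MHz, appears at 21 MHz.
31.5 MHz and 87.5 MHz both map to 24.5 MHz.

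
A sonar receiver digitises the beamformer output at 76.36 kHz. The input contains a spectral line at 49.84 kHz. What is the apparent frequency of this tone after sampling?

26.52 kHz

49.84 kHz > fs/2 = 38.18 kHz, folds to fs − 49.84 kHz = 26.52 kHz.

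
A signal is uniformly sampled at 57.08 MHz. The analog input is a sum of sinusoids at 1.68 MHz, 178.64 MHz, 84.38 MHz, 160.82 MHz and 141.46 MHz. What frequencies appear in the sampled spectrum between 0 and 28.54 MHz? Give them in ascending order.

1.68 MHz, 7.4 MHz, 10.42 MHz, 27.3 MHz

fs/2 = 28.54 MHz.
1.68 MHz ≤ fs/2 = 28.54 MHz, passes unchanged.
178.64 MHz mod fs = 7.4 MHz.
7.4 MHz ≤ fs/2 = 28.54 MHz, appears at 7.4 MHz.
84.38 MHz mod fs = 27.3 MHz.
27.3 MHz ≤ fs/2 = 28.54 MHz, appears at 27.3 MHz.
160.82 MHz mod fs = 46.66 MHz.
46.66 MHz > fs/2 = 28.54 MHz, folds to fs − 46.66 MHz = 10.42 MHz.
141.46 MHz mod fs = 27.3 MHz.
27.3 MHz ≤ fs/2 = 28.54 MHz, appears at 27.3 MHz.
Distinct values: {1.68 MHz, 7.4 MHz, 10.42 MHz, 27.3 MHz}.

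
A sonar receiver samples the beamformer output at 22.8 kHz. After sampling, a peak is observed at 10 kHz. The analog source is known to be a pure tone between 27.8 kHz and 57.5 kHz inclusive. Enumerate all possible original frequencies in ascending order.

32.8 kHz, 35.6 kHz, 55.6 kHz

Frequencies that alias to 10 kHz are k·fs ± 10 kHz for integer k ≥ 0.
k=0: 10 kHz.
k=1: 12.8 kHz, 32.8 kHz.
k=2: 35.6 kHz, 55.6 kHz.
k=3: 58.4 kHz, 78.4 kHz.
Within [27.8 kHz, 57.5 kHz]: 32.8 kHz, 35.6 kHz, 55.6 kHz.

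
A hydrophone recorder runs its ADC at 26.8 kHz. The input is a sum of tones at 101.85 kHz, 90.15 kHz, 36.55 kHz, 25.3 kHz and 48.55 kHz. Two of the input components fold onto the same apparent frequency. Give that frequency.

9.75 kHz

fs/2 = 13.4 kHz.
101.85 kHz mod fs = 21.45 kHz.
21.45 kHz > fs/2 = 13.4 kHz, folds to fs − 21.45 kHz = 5.35 kHz.
90.15 kHz mod fs = 9.75 kHz.
9.75 kHz ≤ fs/2 = 13.4 kHz, appears at 9.75 kHz.
36.55 kHz mod fs = 9.75 kHz.
9.75 kHz ≤ fs/2 = 13.4 kHz, appears at 9.75 kHz.
25.3 kHz > fs/2 = 13.4 kHz, folds to fs − 25.3 kHz = 1.5 kHz.
48.55 kHz mod fs = 21.75 kHz.
21.75 kHz > fs/2 = 13.4 kHz, folds to fs − 21.75 kHz = 5.05 kHz.
36.55 kHz and 90.15 kHz both map to 9.75 kHz.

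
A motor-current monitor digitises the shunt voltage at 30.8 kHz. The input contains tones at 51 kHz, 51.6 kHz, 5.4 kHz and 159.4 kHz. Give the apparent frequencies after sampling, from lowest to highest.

5.4 kHz, 10 kHz, 10.6 kHz

fs/2 = 15.4 kHz.
51 kHz mod fs = 20.2 kHz.
20.2 kHz > fs/2 = 15.4 kHz, folds to fs − 20.2 kHz = 10.6 kHz.
51.6 kHz mod fs = 20.8 kHz.
20.8 kHz > fs/2 = 15.4 kHz, folds to fs − 20.8 kHz = 10 kHz.
5.4 kHz ≤ fs/2 = 15.4 kHz, passes unchanged.
159.4 kHz mod fs = 5.4 kHz.
5.4 kHz ≤ fs/2 = 15.4 kHz, appears at 5.4 kHz.
Distinct values: {5.4 kHz, 10 kHz, 10.6 kHz}.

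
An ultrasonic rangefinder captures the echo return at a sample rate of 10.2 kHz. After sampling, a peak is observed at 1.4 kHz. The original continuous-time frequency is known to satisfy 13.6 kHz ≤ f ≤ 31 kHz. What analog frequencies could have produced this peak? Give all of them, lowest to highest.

19 kHz, 21.8 kHz, 29.2 kHz

Frequencies that alias to 1.4 kHz are k·fs ± 1.4 kHz for integer k ≥ 0.
k=0: 1.4 kHz.
k=1: 8.8 kHz, 11.6 kHz.
k=2: 19 kHz, 21.8 kHz.
k=3: 29.2 kHz, 32 kHz.
k=4: 39.4 kHz, 42.2 kHz.
Within [13.6 kHz, 31 kHz]: 19 kHz, 21.8 kHz, 29.2 kHz.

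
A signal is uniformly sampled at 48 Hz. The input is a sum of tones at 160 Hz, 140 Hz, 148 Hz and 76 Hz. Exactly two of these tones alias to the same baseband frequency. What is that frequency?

4 Hz

fs/2 = 24 Hz.
160 Hz mod fs = 16 Hz.
16 Hz ≤ fs/2 = 24 Hz, appears at 16 Hz.
140 Hz mod fs = 44 Hz.
44 Hz > fs/2 = 24 Hz, folds to fs − 44 Hz = 4 Hz.
148 Hz mod fs = 4 Hz.
4 Hz ≤ fs/2 = 24 Hz, appears at 4 Hz.
76 Hz mod fs = 28 Hz.
28 Hz > fs/2 = 24 Hz, folds to fs − 28 Hz = 20 Hz.
140 Hz and 148 Hz both map to 4 Hz.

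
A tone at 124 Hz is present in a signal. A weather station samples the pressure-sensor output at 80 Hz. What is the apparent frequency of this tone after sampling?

124 Hz mod fs = 44 Hz.
44 Hz > fs/2 = 40 Hz, folds to fs − 44 Hz = 36 Hz.

36 Hz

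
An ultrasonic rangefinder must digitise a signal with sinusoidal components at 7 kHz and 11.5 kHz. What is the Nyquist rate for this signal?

23 kHz

Highest-frequency component: 11.5 kHz.
Nyquist rate = 2 × 11.5 kHz = 23 kHz.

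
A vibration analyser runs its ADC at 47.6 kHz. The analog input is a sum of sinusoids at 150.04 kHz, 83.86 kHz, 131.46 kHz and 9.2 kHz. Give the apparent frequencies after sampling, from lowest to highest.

7.24 kHz, 9.2 kHz, 11.34 kHz

fs/2 = 23.8 kHz.
150.04 kHz mod fs = 7.24 kHz.
7.24 kHz ≤ fs/2 = 23.8 kHz, appears at 7.24 kHz.
83.86 kHz mod fs = 36.26 kHz.
36.26 kHz > fs/2 = 23.8 kHz, folds to fs − 36.26 kHz = 11.34 kHz.
131.46 kHz mod fs = 36.26 kHz.
36.26 kHz > fs/2 = 23.8 kHz, folds to fs − 36.26 kHz = 11.34 kHz.
9.2 kHz ≤ fs/2 = 23.8 kHz, passes unchanged.
Distinct values: {7.24 kHz, 9.2 kHz, 11.34 kHz}.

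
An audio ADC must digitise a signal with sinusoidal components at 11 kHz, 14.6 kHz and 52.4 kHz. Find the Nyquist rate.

Highest-frequency component: 52.4 kHz.
Nyquist rate = 2 × 52.4 kHz = 104.8 kHz.

104.8 kHz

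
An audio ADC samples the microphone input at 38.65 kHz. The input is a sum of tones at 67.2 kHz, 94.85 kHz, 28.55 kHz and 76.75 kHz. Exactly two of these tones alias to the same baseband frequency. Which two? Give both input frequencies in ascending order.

28.55 kHz, 67.2 kHz

fs/2 = 19.325 kHz.
67.2 kHz mod fs = 28.55 kHz.
28.55 kHz > fs/2 = 19.325 kHz, folds to fs − 28.55 kHz = 10.1 kHz.
94.85 kHz mod fs = 17.55 kHz.
17.55 kHz ≤ fs/2 = 19.325 kHz, appears at 17.55 kHz.
28.55 kHz > fs/2 = 19.325 kHz, folds to fs − 28.55 kHz = 10.1 kHz.
76.75 kHz mod fs = 38.1 kHz.
38.1 kHz > fs/2 = 19.325 kHz, folds to fs − 38.1 kHz = 0.55 kHz.
28.55 kHz and 67.2 kHz both map to 10.1 kHz.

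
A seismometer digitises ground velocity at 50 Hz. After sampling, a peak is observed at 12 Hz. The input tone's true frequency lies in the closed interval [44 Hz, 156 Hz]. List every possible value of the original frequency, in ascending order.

Frequencies that alias to 12 Hz are k·fs ± 12 Hz for integer k ≥ 0.
k=0: 12 Hz.
k=1: 38 Hz, 62 Hz.
k=2: 88 Hz, 112 Hz.
k=3: 138 Hz, 162 Hz.
k=4: 188 Hz, 212 Hz.
Within [44 Hz, 156 Hz]: 62 Hz, 88 Hz, 112 Hz, 138 Hz.

62 Hz, 88 Hz, 112 Hz, 138 Hz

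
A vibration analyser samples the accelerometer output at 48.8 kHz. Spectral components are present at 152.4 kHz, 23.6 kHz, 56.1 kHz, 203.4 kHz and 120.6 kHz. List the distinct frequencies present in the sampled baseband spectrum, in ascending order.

fs/2 = 24.4 kHz.
152.4 kHz mod fs = 6 kHz.
6 kHz ≤ fs/2 = 24.4 kHz, appears at 6 kHz.
23.6 kHz ≤ fs/2 = 24.4 kHz, passes unchanged.
56.1 kHz mod fs = 7.3 kHz.
7.3 kHz ≤ fs/2 = 24.4 kHz, appears at 7.3 kHz.
203.4 kHz mod fs = 8.2 kHz.
8.2 kHz ≤ fs/2 = 24.4 kHz, appears at 8.2 kHz.
120.6 kHz mod fs = 23 kHz.
23 kHz ≤ fs/2 = 24.4 kHz, appears at 23 kHz.
Distinct values: {6 kHz, 7.3 kHz, 8.2 kHz, 23 kHz, 23.6 kHz}.

6 kHz, 7.3 kHz, 8.2 kHz, 23 kHz, 23.6 kHz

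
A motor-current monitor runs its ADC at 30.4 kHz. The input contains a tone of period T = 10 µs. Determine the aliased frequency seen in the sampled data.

8.8 kHz

T = 10 µs → f = 1/T = 100 kHz.
100 kHz mod fs = 8.8 kHz.
8.8 kHz ≤ fs/2 = 15.2 kHz, appears at 8.8 kHz.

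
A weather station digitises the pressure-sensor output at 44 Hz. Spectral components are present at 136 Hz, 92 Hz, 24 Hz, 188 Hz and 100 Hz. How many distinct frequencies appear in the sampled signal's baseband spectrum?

3

fs/2 = 22 Hz.
136 Hz mod fs = 4 Hz.
4 Hz ≤ fs/2 = 22 Hz, appears at 4 Hz.
92 Hz mod fs = 4 Hz.
4 Hz ≤ fs/2 = 22 Hz, appears at 4 Hz.
24 Hz > fs/2 = 22 Hz, folds to fs − 24 Hz = 20 Hz.
188 Hz mod fs = 12 Hz.
12 Hz ≤ fs/2 = 22 Hz, appears at 12 Hz.
100 Hz mod fs = 12 Hz.
12 Hz ≤ fs/2 = 22 Hz, appears at 12 Hz.
Distinct values: {4 Hz, 12 Hz, 20 Hz} → 3.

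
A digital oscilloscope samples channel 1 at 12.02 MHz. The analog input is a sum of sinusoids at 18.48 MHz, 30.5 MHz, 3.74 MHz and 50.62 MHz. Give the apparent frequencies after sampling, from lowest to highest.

2.54 MHz, 3.74 MHz, 5.56 MHz

fs/2 = 6.01 MHz.
18.48 MHz mod fs = 6.46 MHz.
6.46 MHz > fs/2 = 6.01 MHz, folds to fs − 6.46 MHz = 5.56 MHz.
30.5 MHz mod fs = 6.46 MHz.
6.46 MHz > fs/2 = 6.01 MHz, folds to fs − 6.46 MHz = 5.56 MHz.
3.74 MHz ≤ fs/2 = 6.01 MHz, passes unchanged.
50.62 MHz mod fs = 2.54 MHz.
2.54 MHz ≤ fs/2 = 6.01 MHz, appears at 2.54 MHz.
Distinct values: {2.54 MHz, 3.74 MHz, 5.56 MHz}.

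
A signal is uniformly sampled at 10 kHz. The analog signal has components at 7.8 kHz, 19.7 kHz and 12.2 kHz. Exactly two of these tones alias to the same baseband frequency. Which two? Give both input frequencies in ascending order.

fs/2 = 5 kHz.
7.8 kHz > fs/2 = 5 kHz, folds to fs − 7.8 kHz = 2.2 kHz.
19.7 kHz mod fs = 9.7 kHz.
9.7 kHz > fs/2 = 5 kHz, folds to fs − 9.7 kHz = 0.3 kHz.
12.2 kHz mod fs = 2.2 kHz.
2.2 kHz ≤ fs/2 = 5 kHz, appears at 2.2 kHz.
7.8 kHz and 12.2 kHz both map to 2.2 kHz.

7.8 kHz, 12.2 kHz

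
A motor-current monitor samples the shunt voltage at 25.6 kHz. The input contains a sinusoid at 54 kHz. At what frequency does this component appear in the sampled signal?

2.8 kHz

54 kHz mod fs = 2.8 kHz.
2.8 kHz ≤ fs/2 = 12.8 kHz, appears at 2.8 kHz.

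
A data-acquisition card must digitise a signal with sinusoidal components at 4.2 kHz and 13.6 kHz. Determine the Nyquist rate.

Highest-frequency component: 13.6 kHz.
Nyquist rate = 2 × 13.6 kHz = 27.2 kHz.

27.2 kHz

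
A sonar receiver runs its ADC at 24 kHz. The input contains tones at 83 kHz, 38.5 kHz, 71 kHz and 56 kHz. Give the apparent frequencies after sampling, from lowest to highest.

1 kHz, 8 kHz, 9.5 kHz, 11 kHz

fs/2 = 12 kHz.
83 kHz mod fs = 11 kHz.
11 kHz ≤ fs/2 = 12 kHz, appears at 11 kHz.
38.5 kHz mod fs = 14.5 kHz.
14.5 kHz > fs/2 = 12 kHz, folds to fs − 14.5 kHz = 9.5 kHz.
71 kHz mod fs = 23 kHz.
23 kHz > fs/2 = 12 kHz, folds to fs − 23 kHz = 1 kHz.
56 kHz mod fs = 8 kHz.
8 kHz ≤ fs/2 = 12 kHz, appears at 8 kHz.
Distinct values: {1 kHz, 8 kHz, 9.5 kHz, 11 kHz}.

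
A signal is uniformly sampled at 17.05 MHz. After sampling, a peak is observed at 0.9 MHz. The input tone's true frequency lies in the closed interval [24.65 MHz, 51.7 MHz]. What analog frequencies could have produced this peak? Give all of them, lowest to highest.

33.2 MHz, 35 MHz, 50.25 MHz

Frequencies that alias to 0.9 MHz are k·fs ± 0.9 MHz for integer k ≥ 0.
k=0: 0.9 MHz.
k=1: 16.15 MHz, 17.95 MHz.
k=2: 33.2 MHz, 35 MHz.
k=3: 50.25 MHz, 52.05 MHz.
k=4: 67.3 MHz, 69.1 MHz.
Within [24.65 MHz, 51.7 MHz]: 33.2 MHz, 35 MHz, 50.25 MHz.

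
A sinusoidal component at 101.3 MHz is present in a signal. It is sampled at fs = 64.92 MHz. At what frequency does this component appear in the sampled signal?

28.54 MHz

101.3 MHz mod fs = 36.38 MHz.
36.38 MHz > fs/2 = 32.46 MHz, folds to fs − 36.38 MHz = 28.54 MHz.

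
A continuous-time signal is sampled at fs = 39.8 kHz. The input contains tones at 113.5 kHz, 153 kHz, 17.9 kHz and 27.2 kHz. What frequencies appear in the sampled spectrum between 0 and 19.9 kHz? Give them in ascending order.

5.9 kHz, 6.2 kHz, 12.6 kHz, 17.9 kHz

fs/2 = 19.9 kHz.
113.5 kHz mod fs = 33.9 kHz.
33.9 kHz > fs/2 = 19.9 kHz, folds to fs − 33.9 kHz = 5.9 kHz.
153 kHz mod fs = 33.6 kHz.
33.6 kHz > fs/2 = 19.9 kHz, folds to fs − 33.6 kHz = 6.2 kHz.
17.9 kHz ≤ fs/2 = 19.9 kHz, passes unchanged.
27.2 kHz > fs/2 = 19.9 kHz, folds to fs − 27.2 kHz = 12.6 kHz.
Distinct values: {5.9 kHz, 6.2 kHz, 12.6 kHz, 17.9 kHz}.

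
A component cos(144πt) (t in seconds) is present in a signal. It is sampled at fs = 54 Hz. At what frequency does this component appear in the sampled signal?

18 Hz

ω = 144π rad/s → f = ω/(2π) = 72 Hz.
72 Hz mod fs = 18 Hz.
18 Hz ≤ fs/2 = 27 Hz, appears at 18 Hz.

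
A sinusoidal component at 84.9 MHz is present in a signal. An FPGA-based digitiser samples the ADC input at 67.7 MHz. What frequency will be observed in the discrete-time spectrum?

84.9 MHz mod fs = 17.2 MHz.
17.2 MHz ≤ fs/2 = 33.85 MHz, appears at 17.2 MHz.

17.2 MHz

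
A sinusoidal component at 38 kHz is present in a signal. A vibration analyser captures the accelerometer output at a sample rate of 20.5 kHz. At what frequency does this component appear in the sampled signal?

38 kHz mod fs = 17.5 kHz.
17.5 kHz > fs/2 = 10.25 kHz, folds to fs − 17.5 kHz = 3 kHz.

3 kHz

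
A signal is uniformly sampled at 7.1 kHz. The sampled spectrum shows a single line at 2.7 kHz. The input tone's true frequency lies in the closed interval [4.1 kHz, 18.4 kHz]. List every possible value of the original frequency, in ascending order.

Frequencies that alias to 2.7 kHz are k·fs ± 2.7 kHz for integer k ≥ 0.
k=0: 2.7 kHz.
k=1: 4.4 kHz, 9.8 kHz.
k=2: 11.5 kHz, 16.9 kHz.
k=3: 18.6 kHz, 24 kHz.
Within [4.1 kHz, 18.4 kHz]: 4.4 kHz, 9.8 kHz, 11.5 kHz, 16.9 kHz.

4.4 kHz, 9.8 kHz, 11.5 kHz, 16.9 kHz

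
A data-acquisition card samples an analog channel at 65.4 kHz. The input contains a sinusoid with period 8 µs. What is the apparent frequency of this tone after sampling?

T = 8 µs → f = 1/T = 125 kHz.
125 kHz mod fs = 59.6 kHz.
59.6 kHz > fs/2 = 32.7 kHz, folds to fs − 59.6 kHz = 5.8 kHz.

5.8 kHz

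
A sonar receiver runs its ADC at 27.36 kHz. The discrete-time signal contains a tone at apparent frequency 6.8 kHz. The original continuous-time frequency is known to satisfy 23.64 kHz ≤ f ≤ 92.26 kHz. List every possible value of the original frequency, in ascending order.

34.16 kHz, 47.92 kHz, 61.52 kHz, 75.28 kHz, 88.88 kHz

Frequencies that alias to 6.8 kHz are k·fs ± 6.8 kHz for integer k ≥ 0.
k=0: 6.8 kHz.
k=1: 20.56 kHz, 34.16 kHz.
k=2: 47.92 kHz, 61.52 kHz.
k=3: 75.28 kHz, 88.88 kHz.
k=4: 102.64 kHz, 116.24 kHz.
Within [23.64 kHz, 92.26 kHz]: 34.16 kHz, 47.92 kHz, 61.52 kHz, 75.28 kHz, 88.88 kHz.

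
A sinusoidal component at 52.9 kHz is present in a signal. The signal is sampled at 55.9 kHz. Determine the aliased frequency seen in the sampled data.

52.9 kHz > fs/2 = 27.95 kHz, folds to fs − 52.9 kHz = 3 kHz.

3 kHz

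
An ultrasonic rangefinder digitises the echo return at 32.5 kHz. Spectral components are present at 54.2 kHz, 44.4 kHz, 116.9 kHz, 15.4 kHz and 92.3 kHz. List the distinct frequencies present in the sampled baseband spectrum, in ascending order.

5.2 kHz, 10.8 kHz, 11.9 kHz, 13.1 kHz, 15.4 kHz

fs/2 = 16.25 kHz.
54.2 kHz mod fs = 21.7 kHz.
21.7 kHz > fs/2 = 16.25 kHz, folds to fs − 21.7 kHz = 10.8 kHz.
44.4 kHz mod fs = 11.9 kHz.
11.9 kHz ≤ fs/2 = 16.25 kHz, appears at 11.9 kHz.
116.9 kHz mod fs = 19.4 kHz.
19.4 kHz > fs/2 = 16.25 kHz, folds to fs − 19.4 kHz = 13.1 kHz.
15.4 kHz ≤ fs/2 = 16.25 kHz, passes unchanged.
92.3 kHz mod fs = 27.3 kHz.
27.3 kHz > fs/2 = 16.25 kHz, folds to fs − 27.3 kHz = 5.2 kHz.
Distinct values: {5.2 kHz, 10.8 kHz, 11.9 kHz, 13.1 kHz, 15.4 kHz}.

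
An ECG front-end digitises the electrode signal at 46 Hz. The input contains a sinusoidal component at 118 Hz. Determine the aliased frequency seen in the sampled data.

118 Hz mod fs = 26 Hz.
26 Hz > fs/2 = 23 Hz, folds to fs − 26 Hz = 20 Hz.

20 Hz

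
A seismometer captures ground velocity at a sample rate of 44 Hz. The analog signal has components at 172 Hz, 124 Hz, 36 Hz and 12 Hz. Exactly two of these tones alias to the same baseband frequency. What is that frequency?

8 Hz

fs/2 = 22 Hz.
172 Hz mod fs = 40 Hz.
40 Hz > fs/2 = 22 Hz, folds to fs − 40 Hz = 4 Hz.
124 Hz mod fs = 36 Hz.
36 Hz > fs/2 = 22 Hz, folds to fs − 36 Hz = 8 Hz.
36 Hz > fs/2 = 22 Hz, folds to fs − 36 Hz = 8 Hz.
12 Hz ≤ fs/2 = 22 Hz, passes unchanged.
36 Hz and 124 Hz both map to 8 Hz.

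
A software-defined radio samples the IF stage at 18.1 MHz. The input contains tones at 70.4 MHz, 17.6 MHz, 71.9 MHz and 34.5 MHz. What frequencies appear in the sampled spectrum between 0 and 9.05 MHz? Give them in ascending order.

0.5 MHz, 1.7 MHz, 2 MHz

fs/2 = 9.05 MHz.
70.4 MHz mod fs = 16.1 MHz.
16.1 MHz > fs/2 = 9.05 MHz, folds to fs − 16.1 MHz = 2 MHz.
17.6 MHz > fs/2 = 9.05 MHz, folds to fs − 17.6 MHz = 0.5 MHz.
71.9 MHz mod fs = 17.6 MHz.
17.6 MHz > fs/2 = 9.05 MHz, folds to fs − 17.6 MHz = 0.5 MHz.
34.5 MHz mod fs = 16.4 MHz.
16.4 MHz > fs/2 = 9.05 MHz, folds to fs − 16.4 MHz = 1.7 MHz.
Distinct values: {0.5 MHz, 1.7 MHz, 2 MHz}.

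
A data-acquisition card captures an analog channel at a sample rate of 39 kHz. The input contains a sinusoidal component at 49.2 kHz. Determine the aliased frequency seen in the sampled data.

10.2 kHz

49.2 kHz mod fs = 10.2 kHz.
10.2 kHz ≤ fs/2 = 19.5 kHz, appears at 10.2 kHz.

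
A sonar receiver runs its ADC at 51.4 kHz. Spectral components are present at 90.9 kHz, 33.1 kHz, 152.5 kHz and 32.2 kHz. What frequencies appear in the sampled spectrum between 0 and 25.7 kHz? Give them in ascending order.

fs/2 = 25.7 kHz.
90.9 kHz mod fs = 39.5 kHz.
39.5 kHz > fs/2 = 25.7 kHz, folds to fs − 39.5 kHz = 11.9 kHz.
33.1 kHz > fs/2 = 25.7 kHz, folds to fs − 33.1 kHz = 18.3 kHz.
152.5 kHz mod fs = 49.7 kHz.
49.7 kHz > fs/2 = 25.7 kHz, folds to fs − 49.7 kHz = 1.7 kHz.
32.2 kHz > fs/2 = 25.7 kHz, folds to fs − 32.2 kHz = 19.2 kHz.
Distinct values: {1.7 kHz, 11.9 kHz, 18.3 kHz, 19.2 kHz}.

1.7 kHz, 11.9 kHz, 18.3 kHz, 19.2 kHz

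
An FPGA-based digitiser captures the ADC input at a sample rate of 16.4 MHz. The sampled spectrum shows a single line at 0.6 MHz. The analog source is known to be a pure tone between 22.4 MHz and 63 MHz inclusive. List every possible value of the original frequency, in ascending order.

Frequencies that alias to 0.6 MHz are k·fs ± 0.6 MHz for integer k ≥ 0.
k=0: 0.6 MHz.
k=1: 15.8 MHz, 17 MHz.
k=2: 32.2 MHz, 33.4 MHz.
k=3: 48.6 MHz, 49.8 MHz.
k=4: 65 MHz, 66.2 MHz.
Within [22.4 MHz, 63 MHz]: 32.2 MHz, 33.4 MHz, 48.6 MHz, 49.8 MHz.

32.2 MHz, 33.4 MHz, 48.6 MHz, 49.8 MHz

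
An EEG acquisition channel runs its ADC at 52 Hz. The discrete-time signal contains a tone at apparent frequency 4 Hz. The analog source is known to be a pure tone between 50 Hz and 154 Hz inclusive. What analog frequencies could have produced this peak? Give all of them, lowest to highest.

Frequencies that alias to 4 Hz are k·fs ± 4 Hz for integer k ≥ 0.
k=0: 4 Hz.
k=1: 48 Hz, 56 Hz.
k=2: 100 Hz, 108 Hz.
k=3: 152 Hz, 160 Hz.
k=4: 204 Hz, 212 Hz.
Within [50 Hz, 154 Hz]: 56 Hz, 100 Hz, 108 Hz, 152 Hz.

56 Hz, 100 Hz, 108 Hz, 152 Hz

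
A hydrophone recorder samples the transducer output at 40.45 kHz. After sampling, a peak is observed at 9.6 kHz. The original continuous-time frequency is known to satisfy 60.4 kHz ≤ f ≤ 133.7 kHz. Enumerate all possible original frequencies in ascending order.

Frequencies that alias to 9.6 kHz are k·fs ± 9.6 kHz for integer k ≥ 0.
k=0: 9.6 kHz.
k=1: 30.85 kHz, 50.05 kHz.
k=2: 71.3 kHz, 90.5 kHz.
k=3: 111.75 kHz, 130.95 kHz.
k=4: 152.2 kHz, 171.4 kHz.
Within [60.4 kHz, 133.7 kHz]: 71.3 kHz, 90.5 kHz, 111.75 kHz, 130.95 kHz.

71.3 kHz, 90.5 kHz, 111.75 kHz, 130.95 kHz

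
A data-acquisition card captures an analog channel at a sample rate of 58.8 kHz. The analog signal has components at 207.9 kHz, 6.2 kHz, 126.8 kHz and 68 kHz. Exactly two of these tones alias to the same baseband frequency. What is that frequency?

9.2 kHz

fs/2 = 29.4 kHz.
207.9 kHz mod fs = 31.5 kHz.
31.5 kHz > fs/2 = 29.4 kHz, folds to fs − 31.5 kHz = 27.3 kHz.
6.2 kHz ≤ fs/2 = 29.4 kHz, passes unchanged.
126.8 kHz mod fs = 9.2 kHz.
9.2 kHz ≤ fs/2 = 29.4 kHz, appears at 9.2 kHz.
68 kHz mod fs = 9.2 kHz.
9.2 kHz ≤ fs/2 = 29.4 kHz, appears at 9.2 kHz.
68 kHz and 126.8 kHz both map to 9.2 kHz.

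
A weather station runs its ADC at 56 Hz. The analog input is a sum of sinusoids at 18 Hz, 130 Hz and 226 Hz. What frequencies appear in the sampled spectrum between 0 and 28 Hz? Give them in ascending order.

fs/2 = 28 Hz.
18 Hz ≤ fs/2 = 28 Hz, passes unchanged.
130 Hz mod fs = 18 Hz.
18 Hz ≤ fs/2 = 28 Hz, appears at 18 Hz.
226 Hz mod fs = 2 Hz.
2 Hz ≤ fs/2 = 28 Hz, appears at 2 Hz.
Distinct values: {2 Hz, 18 Hz}.

2 Hz, 18 Hz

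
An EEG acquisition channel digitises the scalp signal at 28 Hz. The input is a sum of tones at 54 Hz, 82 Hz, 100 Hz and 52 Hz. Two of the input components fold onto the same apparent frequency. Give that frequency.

fs/2 = 14 Hz.
54 Hz mod fs = 26 Hz.
26 Hz > fs/2 = 14 Hz, folds to fs − 26 Hz = 2 Hz.
82 Hz mod fs = 26 Hz.
26 Hz > fs/2 = 14 Hz, folds to fs − 26 Hz = 2 Hz.
100 Hz mod fs = 16 Hz.
16 Hz > fs/2 = 14 Hz, folds to fs − 16 Hz = 12 Hz.
52 Hz mod fs = 24 Hz.
24 Hz > fs/2 = 14 Hz, folds to fs − 24 Hz = 4 Hz.
54 Hz and 82 Hz both map to 2 Hz.

2 Hz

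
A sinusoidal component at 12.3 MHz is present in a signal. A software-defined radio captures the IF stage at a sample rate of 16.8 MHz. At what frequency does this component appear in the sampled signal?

12.3 MHz > fs/2 = 8.4 MHz, folds to fs − 12.3 MHz = 4.5 MHz.

4.5 MHz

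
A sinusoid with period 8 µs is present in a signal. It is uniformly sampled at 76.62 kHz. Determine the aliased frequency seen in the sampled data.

T = 8 µs → f = 1/T = 125 kHz.
125 kHz mod fs = 48.38 kHz.
48.38 kHz > fs/2 = 38.31 kHz, folds to fs − 48.38 kHz = 28.24 kHz.

28.24 kHz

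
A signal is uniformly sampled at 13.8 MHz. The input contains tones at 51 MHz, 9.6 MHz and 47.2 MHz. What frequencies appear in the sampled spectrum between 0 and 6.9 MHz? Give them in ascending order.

fs/2 = 6.9 MHz.
51 MHz mod fs = 9.6 MHz.
9.6 MHz > fs/2 = 6.9 MHz, folds to fs − 9.6 MHz = 4.2 MHz.
9.6 MHz > fs/2 = 6.9 MHz, folds to fs − 9.6 MHz = 4.2 MHz.
47.2 MHz mod fs = 5.8 MHz.
5.8 MHz ≤ fs/2 = 6.9 MHz, appears at 5.8 MHz.
Distinct values: {4.2 MHz, 5.8 MHz}.

4.2 MHz, 5.8 MHz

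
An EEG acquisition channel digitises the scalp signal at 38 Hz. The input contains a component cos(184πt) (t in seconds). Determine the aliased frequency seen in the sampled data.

16 Hz

ω = 184π rad/s → f = ω/(2π) = 92 Hz.
92 Hz mod fs = 16 Hz.
16 Hz ≤ fs/2 = 19 Hz, appears at 16 Hz.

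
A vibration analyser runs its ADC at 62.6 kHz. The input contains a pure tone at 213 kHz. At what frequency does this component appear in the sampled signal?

25.2 kHz

213 kHz mod fs = 25.2 kHz.
25.2 kHz ≤ fs/2 = 31.3 kHz, appears at 25.2 kHz.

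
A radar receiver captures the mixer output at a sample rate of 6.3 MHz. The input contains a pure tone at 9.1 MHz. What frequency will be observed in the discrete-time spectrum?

2.8 MHz

9.1 MHz mod fs = 2.8 MHz.
2.8 MHz ≤ fs/2 = 3.15 MHz, appears at 2.8 MHz.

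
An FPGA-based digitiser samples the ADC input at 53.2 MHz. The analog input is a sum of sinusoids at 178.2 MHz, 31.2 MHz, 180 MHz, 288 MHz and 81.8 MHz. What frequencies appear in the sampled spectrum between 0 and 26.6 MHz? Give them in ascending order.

fs/2 = 26.6 MHz.
178.2 MHz mod fs = 18.6 MHz.
18.6 MHz ≤ fs/2 = 26.6 MHz, appears at 18.6 MHz.
31.2 MHz > fs/2 = 26.6 MHz, folds to fs − 31.2 MHz = 22 MHz.
180 MHz mod fs = 20.4 MHz.
20.4 MHz ≤ fs/2 = 26.6 MHz, appears at 20.4 MHz.
288 MHz mod fs = 22 MHz.
22 MHz ≤ fs/2 = 26.6 MHz, appears at 22 MHz.
81.8 MHz mod fs = 28.6 MHz.
28.6 MHz > fs/2 = 26.6 MHz, folds to fs − 28.6 MHz = 24.6 MHz.
Distinct values: {18.6 MHz, 20.4 MHz, 22 MHz, 24.6 MHz}.

18.6 MHz, 20.4 MHz, 22 MHz, 24.6 MHz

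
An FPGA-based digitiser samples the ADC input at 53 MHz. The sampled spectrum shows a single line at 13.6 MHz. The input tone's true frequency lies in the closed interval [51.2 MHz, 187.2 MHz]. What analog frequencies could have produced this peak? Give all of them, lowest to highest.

66.6 MHz, 92.4 MHz, 119.6 MHz, 145.4 MHz, 172.6 MHz

Frequencies that alias to 13.6 MHz are k·fs ± 13.6 MHz for integer k ≥ 0.
k=0: 13.6 MHz.
k=1: 39.4 MHz, 66.6 MHz.
k=2: 92.4 MHz, 119.6 MHz.
k=3: 145.4 MHz, 172.6 MHz.
k=4: 198.4 MHz, 225.6 MHz.
Within [51.2 MHz, 187.2 MHz]: 66.6 MHz, 92.4 MHz, 119.6 MHz, 145.4 MHz, 172.6 MHz.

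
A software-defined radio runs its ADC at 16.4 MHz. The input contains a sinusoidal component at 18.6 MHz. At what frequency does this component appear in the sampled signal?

2.2 MHz

18.6 MHz mod fs = 2.2 MHz.
2.2 MHz ≤ fs/2 = 8.2 MHz, appears at 2.2 MHz.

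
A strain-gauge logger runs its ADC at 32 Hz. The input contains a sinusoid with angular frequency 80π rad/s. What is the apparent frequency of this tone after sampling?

8 Hz

ω = 80π rad/s → f = ω/(2π) = 40 Hz.
40 Hz mod fs = 8 Hz.
8 Hz ≤ fs/2 = 16 Hz, appears at 8 Hz.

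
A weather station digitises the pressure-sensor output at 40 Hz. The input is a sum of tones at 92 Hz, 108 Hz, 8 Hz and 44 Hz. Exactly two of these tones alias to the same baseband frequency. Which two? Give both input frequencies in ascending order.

fs/2 = 20 Hz.
92 Hz mod fs = 12 Hz.
12 Hz ≤ fs/2 = 20 Hz, appears at 12 Hz.
108 Hz mod fs = 28 Hz.
28 Hz > fs/2 = 20 Hz, folds to fs − 28 Hz = 12 Hz.
8 Hz ≤ fs/2 = 20 Hz, passes unchanged.
44 Hz mod fs = 4 Hz.
4 Hz ≤ fs/2 = 20 Hz, appears at 4 Hz.
92 Hz and 108 Hz both map to 12 Hz.

92 Hz, 108 Hz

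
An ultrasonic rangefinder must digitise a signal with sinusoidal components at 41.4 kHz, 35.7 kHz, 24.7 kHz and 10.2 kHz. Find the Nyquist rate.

Highest-frequency component: 41.4 kHz.
Nyquist rate = 2 × 41.4 kHz = 82.8 kHz.

82.8 kHz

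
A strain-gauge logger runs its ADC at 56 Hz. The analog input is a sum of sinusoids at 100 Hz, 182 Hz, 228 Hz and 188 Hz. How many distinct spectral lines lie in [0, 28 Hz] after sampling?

fs/2 = 28 Hz.
100 Hz mod fs = 44 Hz.
44 Hz > fs/2 = 28 Hz, folds to fs − 44 Hz = 12 Hz.
182 Hz mod fs = 14 Hz.
14 Hz ≤ fs/2 = 28 Hz, appears at 14 Hz.
228 Hz mod fs = 4 Hz.
4 Hz ≤ fs/2 = 28 Hz, appears at 4 Hz.
188 Hz mod fs = 20 Hz.
20 Hz ≤ fs/2 = 28 Hz, appears at 20 Hz.
Distinct values: {4 Hz, 12 Hz, 14 Hz, 20 Hz} → 4.

4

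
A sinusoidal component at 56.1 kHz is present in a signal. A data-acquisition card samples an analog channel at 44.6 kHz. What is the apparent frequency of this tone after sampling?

11.5 kHz

56.1 kHz mod fs = 11.5 kHz.
11.5 kHz ≤ fs/2 = 22.3 kHz, appears at 11.5 kHz.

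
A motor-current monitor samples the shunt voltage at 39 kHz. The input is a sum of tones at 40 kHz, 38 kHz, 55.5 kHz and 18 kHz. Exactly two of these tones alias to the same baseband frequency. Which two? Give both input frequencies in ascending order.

38 kHz, 40 kHz

fs/2 = 19.5 kHz.
40 kHz mod fs = 1 kHz.
1 kHz ≤ fs/2 = 19.5 kHz, appears at 1 kHz.
38 kHz > fs/2 = 19.5 kHz, folds to fs − 38 kHz = 1 kHz.
55.5 kHz mod fs = 16.5 kHz.
16.5 kHz ≤ fs/2 = 19.5 kHz, appears at 16.5 kHz.
18 kHz ≤ fs/2 = 19.5 kHz, passes unchanged.
38 kHz and 40 kHz both map to 1 kHz.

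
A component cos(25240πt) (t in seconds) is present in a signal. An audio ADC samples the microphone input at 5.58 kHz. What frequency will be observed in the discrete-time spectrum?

1.46 kHz

ω = 25240π rad/s → f = ω/(2π) = 12620 Hz = 12.62 kHz.
12.62 kHz mod fs = 1.46 kHz.
1.46 kHz ≤ fs/2 = 2.79 kHz, appears at 1.46 kHz.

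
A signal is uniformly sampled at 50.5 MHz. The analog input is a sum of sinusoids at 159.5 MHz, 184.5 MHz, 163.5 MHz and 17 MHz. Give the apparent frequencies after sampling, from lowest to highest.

fs/2 = 25.25 MHz.
159.5 MHz mod fs = 8 MHz.
8 MHz ≤ fs/2 = 25.25 MHz, appears at 8 MHz.
184.5 MHz mod fs = 33 MHz.
33 MHz > fs/2 = 25.25 MHz, folds to fs − 33 MHz = 17.5 MHz.
163.5 MHz mod fs = 12 MHz.
12 MHz ≤ fs/2 = 25.25 MHz, appears at 12 MHz.
17 MHz ≤ fs/2 = 25.25 MHz, passes unchanged.
Distinct values: {8 MHz, 12 MHz, 17 MHz, 17.5 MHz}.

8 MHz, 12 MHz, 17 MHz, 17.5 MHz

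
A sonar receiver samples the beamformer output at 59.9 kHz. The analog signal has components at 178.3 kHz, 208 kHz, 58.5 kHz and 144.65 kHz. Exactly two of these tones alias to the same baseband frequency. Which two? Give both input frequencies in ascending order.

fs/2 = 29.95 kHz.
178.3 kHz mod fs = 58.5 kHz.
58.5 kHz > fs/2 = 29.95 kHz, folds to fs − 58.5 kHz = 1.4 kHz.
208 kHz mod fs = 28.3 kHz.
28.3 kHz ≤ fs/2 = 29.95 kHz, appears at 28.3 kHz.
58.5 kHz > fs/2 = 29.95 kHz, folds to fs − 58.5 kHz = 1.4 kHz.
144.65 kHz mod fs = 24.85 kHz.
24.85 kHz ≤ fs/2 = 29.95 kHz, appears at 24.85 kHz.
58.5 kHz and 178.3 kHz both map to 1.4 kHz.

58.5 kHz, 178.3 kHz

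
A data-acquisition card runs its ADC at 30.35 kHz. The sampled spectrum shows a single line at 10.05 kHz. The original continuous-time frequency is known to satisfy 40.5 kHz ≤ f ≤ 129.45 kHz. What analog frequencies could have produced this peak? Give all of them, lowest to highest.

50.65 kHz, 70.75 kHz, 81 kHz, 101.1 kHz, 111.35 kHz

Frequencies that alias to 10.05 kHz are k·fs ± 10.05 kHz for integer k ≥ 0.
k=0: 10.05 kHz.
k=1: 20.3 kHz, 40.4 kHz.
k=2: 50.65 kHz, 70.75 kHz.
k=3: 81 kHz, 101.1 kHz.
k=4: 111.35 kHz, 131.45 kHz.
k=5: 141.7 kHz, 161.8 kHz.
Within [40.5 kHz, 129.45 kHz]: 50.65 kHz, 70.75 kHz, 81 kHz, 101.1 kHz, 111.35 kHz.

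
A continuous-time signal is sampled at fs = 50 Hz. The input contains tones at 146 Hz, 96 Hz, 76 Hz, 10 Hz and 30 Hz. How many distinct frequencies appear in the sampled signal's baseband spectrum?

fs/2 = 25 Hz.
146 Hz mod fs = 46 Hz.
46 Hz > fs/2 = 25 Hz, folds to fs − 46 Hz = 4 Hz.
96 Hz mod fs = 46 Hz.
46 Hz > fs/2 = 25 Hz, folds to fs − 46 Hz = 4 Hz.
76 Hz mod fs = 26 Hz.
26 Hz > fs/2 = 25 Hz, folds to fs − 26 Hz = 24 Hz.
10 Hz ≤ fs/2 = 25 Hz, passes unchanged.
30 Hz > fs/2 = 25 Hz, folds to fs − 30 Hz = 20 Hz.
Distinct values: {4 Hz, 10 Hz, 20 Hz, 24 Hz} → 4.

4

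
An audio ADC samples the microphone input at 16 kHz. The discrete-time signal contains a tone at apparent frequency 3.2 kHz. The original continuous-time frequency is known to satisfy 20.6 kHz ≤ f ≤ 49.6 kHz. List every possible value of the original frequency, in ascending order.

Frequencies that alias to 3.2 kHz are k·fs ± 3.2 kHz for integer k ≥ 0.
k=0: 3.2 kHz.
k=1: 12.8 kHz, 19.2 kHz.
k=2: 28.8 kHz, 35.2 kHz.
k=3: 44.8 kHz, 51.2 kHz.
k=4: 60.8 kHz, 67.2 kHz.
Within [20.6 kHz, 49.6 kHz]: 28.8 kHz, 35.2 kHz, 44.8 kHz.

28.8 kHz, 35.2 kHz, 44.8 kHz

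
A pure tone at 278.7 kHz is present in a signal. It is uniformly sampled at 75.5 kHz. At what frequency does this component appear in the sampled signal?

278.7 kHz mod fs = 52.2 kHz.
52.2 kHz > fs/2 = 37.75 kHz, folds to fs − 52.2 kHz = 23.3 kHz.

23.3 kHz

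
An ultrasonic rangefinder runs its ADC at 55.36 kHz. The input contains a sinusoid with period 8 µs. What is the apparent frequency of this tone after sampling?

T = 8 µs → f = 1/T = 125 kHz.
125 kHz mod fs = 14.28 kHz.
14.28 kHz ≤ fs/2 = 27.68 kHz, appears at 14.28 kHz.

14.28 kHz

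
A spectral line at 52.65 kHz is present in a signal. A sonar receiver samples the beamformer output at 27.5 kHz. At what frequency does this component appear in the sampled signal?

52.65 kHz mod fs = 25.15 kHz.
25.15 kHz > fs/2 = 13.75 kHz, folds to fs − 25.15 kHz = 2.35 kHz.

2.35 kHz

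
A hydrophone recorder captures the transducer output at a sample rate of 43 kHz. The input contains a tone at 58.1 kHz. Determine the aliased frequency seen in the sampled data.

58.1 kHz mod fs = 15.1 kHz.
15.1 kHz ≤ fs/2 = 21.5 kHz, appears at 15.1 kHz.

15.1 kHz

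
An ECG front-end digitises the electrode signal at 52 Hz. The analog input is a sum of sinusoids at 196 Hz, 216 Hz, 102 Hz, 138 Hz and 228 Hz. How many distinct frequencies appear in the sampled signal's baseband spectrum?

5

fs/2 = 26 Hz.
196 Hz mod fs = 40 Hz.
40 Hz > fs/2 = 26 Hz, folds to fs − 40 Hz = 12 Hz.
216 Hz mod fs = 8 Hz.
8 Hz ≤ fs/2 = 26 Hz, appears at 8 Hz.
102 Hz mod fs = 50 Hz.
50 Hz > fs/2 = 26 Hz, folds to fs − 50 Hz = 2 Hz.
138 Hz mod fs = 34 Hz.
34 Hz > fs/2 = 26 Hz, folds to fs − 34 Hz = 18 Hz.
228 Hz mod fs = 20 Hz.
20 Hz ≤ fs/2 = 26 Hz, appears at 20 Hz.
Distinct values: {2 Hz, 8 Hz, 12 Hz, 18 Hz, 20 Hz} → 5.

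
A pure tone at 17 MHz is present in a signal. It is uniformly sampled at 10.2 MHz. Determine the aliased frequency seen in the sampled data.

17 MHz mod fs = 6.8 MHz.
6.8 MHz > fs/2 = 5.1 MHz, folds to fs − 6.8 MHz = 3.4 MHz.

3.4 MHz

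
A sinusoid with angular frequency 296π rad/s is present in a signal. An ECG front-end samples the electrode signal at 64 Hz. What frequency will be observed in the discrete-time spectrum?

20 Hz

ω = 296π rad/s → f = ω/(2π) = 148 Hz.
148 Hz mod fs = 20 Hz.
20 Hz ≤ fs/2 = 32 Hz, appears at 20 Hz.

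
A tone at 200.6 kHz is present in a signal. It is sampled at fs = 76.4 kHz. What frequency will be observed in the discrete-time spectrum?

28.6 kHz

200.6 kHz mod fs = 47.8 kHz.
47.8 kHz > fs/2 = 38.2 kHz, folds to fs − 47.8 kHz = 28.6 kHz.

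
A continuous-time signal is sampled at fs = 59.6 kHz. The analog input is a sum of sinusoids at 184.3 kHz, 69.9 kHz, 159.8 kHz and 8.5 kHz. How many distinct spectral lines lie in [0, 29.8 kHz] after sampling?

fs/2 = 29.8 kHz.
184.3 kHz mod fs = 5.5 kHz.
5.5 kHz ≤ fs/2 = 29.8 kHz, appears at 5.5 kHz.
69.9 kHz mod fs = 10.3 kHz.
10.3 kHz ≤ fs/2 = 29.8 kHz, appears at 10.3 kHz.
159.8 kHz mod fs = 40.6 kHz.
40.6 kHz > fs/2 = 29.8 kHz, folds to fs − 40.6 kHz = 19 kHz.
8.5 kHz ≤ fs/2 = 29.8 kHz, passes unchanged.
Distinct values: {5.5 kHz, 8.5 kHz, 10.3 kHz, 19 kHz} → 4.

4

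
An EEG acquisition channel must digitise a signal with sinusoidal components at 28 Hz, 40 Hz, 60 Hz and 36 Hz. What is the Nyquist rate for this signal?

Highest-frequency component: 60 Hz.
Nyquist rate = 2 × 60 Hz = 120 Hz.

120 Hz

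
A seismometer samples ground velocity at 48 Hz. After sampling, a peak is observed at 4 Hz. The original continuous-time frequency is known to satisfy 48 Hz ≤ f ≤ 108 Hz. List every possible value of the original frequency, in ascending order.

52 Hz, 92 Hz, 100 Hz

Frequencies that alias to 4 Hz are k·fs ± 4 Hz for integer k ≥ 0.
k=0: 4 Hz.
k=1: 44 Hz, 52 Hz.
k=2: 92 Hz, 100 Hz.
k=3: 140 Hz, 148 Hz.
Within [48 Hz, 108 Hz]: 52 Hz, 92 Hz, 100 Hz.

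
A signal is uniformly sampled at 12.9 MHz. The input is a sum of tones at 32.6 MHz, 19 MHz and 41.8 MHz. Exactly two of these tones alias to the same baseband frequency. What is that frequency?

6.1 MHz

fs/2 = 6.45 MHz.
32.6 MHz mod fs = 6.8 MHz.
6.8 MHz > fs/2 = 6.45 MHz, folds to fs − 6.8 MHz = 6.1 MHz.
19 MHz mod fs = 6.1 MHz.
6.1 MHz ≤ fs/2 = 6.45 MHz, appears at 6.1 MHz.
41.8 MHz mod fs = 3.1 MHz.
3.1 MHz ≤ fs/2 = 6.45 MHz, appears at 3.1 MHz.
19 MHz and 32.6 MHz both map to 6.1 MHz.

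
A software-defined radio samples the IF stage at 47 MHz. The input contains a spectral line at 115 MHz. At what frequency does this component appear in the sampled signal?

115 MHz mod fs = 21 MHz.
21 MHz ≤ fs/2 = 23.5 MHz, appears at 21 MHz.

21 MHz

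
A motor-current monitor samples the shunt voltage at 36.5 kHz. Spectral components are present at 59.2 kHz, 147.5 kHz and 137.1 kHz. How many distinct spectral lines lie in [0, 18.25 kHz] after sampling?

fs/2 = 18.25 kHz.
59.2 kHz mod fs = 22.7 kHz.
22.7 kHz > fs/2 = 18.25 kHz, folds to fs − 22.7 kHz = 13.8 kHz.
147.5 kHz mod fs = 1.5 kHz.
1.5 kHz ≤ fs/2 = 18.25 kHz, appears at 1.5 kHz.
137.1 kHz mod fs = 27.6 kHz.
27.6 kHz > fs/2 = 18.25 kHz, folds to fs − 27.6 kHz = 8.9 kHz.
Distinct values: {1.5 kHz, 8.9 kHz, 13.8 kHz} → 3.

3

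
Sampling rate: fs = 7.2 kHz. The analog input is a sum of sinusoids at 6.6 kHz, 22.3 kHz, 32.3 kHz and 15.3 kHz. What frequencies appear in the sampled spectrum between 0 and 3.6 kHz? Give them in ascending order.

0.6 kHz, 0.7 kHz, 0.9 kHz, 3.5 kHz

fs/2 = 3.6 kHz.
6.6 kHz > fs/2 = 3.6 kHz, folds to fs − 6.6 kHz = 0.6 kHz.
22.3 kHz mod fs = 0.7 kHz.
0.7 kHz ≤ fs/2 = 3.6 kHz, appears at 0.7 kHz.
32.3 kHz mod fs = 3.5 kHz.
3.5 kHz ≤ fs/2 = 3.6 kHz, appears at 3.5 kHz.
15.3 kHz mod fs = 0.9 kHz.
0.9 kHz ≤ fs/2 = 3.6 kHz, appears at 0.9 kHz.
Distinct values: {0.6 kHz, 0.7 kHz, 0.9 kHz, 3.5 kHz}.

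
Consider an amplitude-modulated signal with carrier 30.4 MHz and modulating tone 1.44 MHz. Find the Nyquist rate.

63.68 MHz

AM sidebands sit at fc ± fm = 28.96 MHz and 31.84 MHz.
Highest-frequency component: 31.84 MHz.
Nyquist rate = 2 × 31.84 MHz = 63.68 MHz.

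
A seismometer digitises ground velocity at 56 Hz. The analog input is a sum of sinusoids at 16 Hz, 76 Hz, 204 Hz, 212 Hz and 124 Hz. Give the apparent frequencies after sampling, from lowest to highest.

12 Hz, 16 Hz, 20 Hz

fs/2 = 28 Hz.
16 Hz ≤ fs/2 = 28 Hz, passes unchanged.
76 Hz mod fs = 20 Hz.
20 Hz ≤ fs/2 = 28 Hz, appears at 20 Hz.
204 Hz mod fs = 36 Hz.
36 Hz > fs/2 = 28 Hz, folds to fs − 36 Hz = 20 Hz.
212 Hz mod fs = 44 Hz.
44 Hz > fs/2 = 28 Hz, folds to fs − 44 Hz = 12 Hz.
124 Hz mod fs = 12 Hz.
12 Hz ≤ fs/2 = 28 Hz, appears at 12 Hz.
Distinct values: {12 Hz, 16 Hz, 20 Hz}.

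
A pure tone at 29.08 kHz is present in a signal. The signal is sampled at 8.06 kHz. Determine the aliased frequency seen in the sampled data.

29.08 kHz mod fs = 4.9 kHz.
4.9 kHz > fs/2 = 4.03 kHz, folds to fs − 4.9 kHz = 3.16 kHz.

3.16 kHz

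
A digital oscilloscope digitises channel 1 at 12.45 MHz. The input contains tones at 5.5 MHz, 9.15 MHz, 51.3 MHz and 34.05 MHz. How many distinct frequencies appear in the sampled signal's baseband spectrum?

3

fs/2 = 6.225 MHz.
5.5 MHz ≤ fs/2 = 6.225 MHz, passes unchanged.
9.15 MHz > fs/2 = 6.225 MHz, folds to fs − 9.15 MHz = 3.3 MHz.
51.3 MHz mod fs = 1.5 MHz.
1.5 MHz ≤ fs/2 = 6.225 MHz, appears at 1.5 MHz.
34.05 MHz mod fs = 9.15 MHz.
9.15 MHz > fs/2 = 6.225 MHz, folds to fs − 9.15 MHz = 3.3 MHz.
Distinct values: {1.5 MHz, 3.3 MHz, 5.5 MHz} → 3.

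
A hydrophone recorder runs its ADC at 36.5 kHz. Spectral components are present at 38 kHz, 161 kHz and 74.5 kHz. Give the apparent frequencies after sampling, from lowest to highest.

1.5 kHz, 15 kHz

fs/2 = 18.25 kHz.
38 kHz mod fs = 1.5 kHz.
1.5 kHz ≤ fs/2 = 18.25 kHz, appears at 1.5 kHz.
161 kHz mod fs = 15 kHz.
15 kHz ≤ fs/2 = 18.25 kHz, appears at 15 kHz.
74.5 kHz mod fs = 1.5 kHz.
1.5 kHz ≤ fs/2 = 18.25 kHz, appears at 1.5 kHz.
Distinct values: {1.5 kHz, 15 kHz}.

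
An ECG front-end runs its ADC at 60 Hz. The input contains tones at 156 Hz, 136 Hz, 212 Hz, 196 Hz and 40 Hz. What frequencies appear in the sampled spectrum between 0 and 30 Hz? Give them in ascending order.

16 Hz, 20 Hz, 24 Hz, 28 Hz

fs/2 = 30 Hz.
156 Hz mod fs = 36 Hz.
36 Hz > fs/2 = 30 Hz, folds to fs − 36 Hz = 24 Hz.
136 Hz mod fs = 16 Hz.
16 Hz ≤ fs/2 = 30 Hz, appears at 16 Hz.
212 Hz mod fs = 32 Hz.
32 Hz > fs/2 = 30 Hz, folds to fs − 32 Hz = 28 Hz.
196 Hz mod fs = 16 Hz.
16 Hz ≤ fs/2 = 30 Hz, appears at 16 Hz.
40 Hz > fs/2 = 30 Hz, folds to fs − 40 Hz = 20 Hz.
Distinct values: {16 Hz, 20 Hz, 24 Hz, 28 Hz}.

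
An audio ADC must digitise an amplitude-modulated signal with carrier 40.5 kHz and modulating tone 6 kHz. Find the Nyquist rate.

AM sidebands sit at fc ± fm = 34.5 kHz and 46.5 kHz.
Highest-frequency component: 46.5 kHz.
Nyquist rate = 2 × 46.5 kHz = 93 kHz.

93 kHz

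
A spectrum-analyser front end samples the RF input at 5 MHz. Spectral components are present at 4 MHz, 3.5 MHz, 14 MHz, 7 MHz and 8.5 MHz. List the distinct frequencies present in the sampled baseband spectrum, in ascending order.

fs/2 = 2.5 MHz.
4 MHz > fs/2 = 2.5 MHz, folds to fs − 4 MHz = 1 MHz.
3.5 MHz > fs/2 = 2.5 MHz, folds to fs − 3.5 MHz = 1.5 MHz.
14 MHz mod fs = 4 MHz.
4 MHz > fs/2 = 2.5 MHz, folds to fs − 4 MHz = 1 MHz.
7 MHz mod fs = 2 MHz.
2 MHz ≤ fs/2 = 2.5 MHz, appears at 2 MHz.
8.5 MHz mod fs = 3.5 MHz.
3.5 MHz > fs/2 = 2.5 MHz, folds to fs − 3.5 MHz = 1.5 MHz.
Distinct values: {1 MHz, 1.5 MHz, 2 MHz}.

1 MHz, 1.5 MHz, 2 MHz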